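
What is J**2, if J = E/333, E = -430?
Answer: 184900/110889 ≈ 1.6674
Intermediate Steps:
J = -430/333 ≈ -1.2913
J**2 = (-430/333)**2 = 184900/110889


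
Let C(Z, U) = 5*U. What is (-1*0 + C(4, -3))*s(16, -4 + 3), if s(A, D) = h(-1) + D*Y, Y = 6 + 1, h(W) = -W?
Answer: 90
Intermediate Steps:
Y = 7
s(A, D) = 1 + 7*D (s(A, D) = -1*(-1) + D*7 = 1 + 7*D)
(-1*0 + C(4, -3))*s(16, -4 + 3) = (-1*0 + 5*(-3))*(1 + 7*(-4 + 3)) = (0 - 15)*(1 + 7*(-1)) = -15*(1 - 7) = -15*(-6) = 90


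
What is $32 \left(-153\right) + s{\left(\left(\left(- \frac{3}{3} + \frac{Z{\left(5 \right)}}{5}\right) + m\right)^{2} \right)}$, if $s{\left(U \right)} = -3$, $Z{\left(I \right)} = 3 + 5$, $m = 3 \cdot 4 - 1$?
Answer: $-4899$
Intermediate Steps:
$m = 11$ ($m = 12 - 1 = 11$)
$Z{\left(I \right)} = 8$
$32 \left(-153\right) + s{\left(\left(\left(- \frac{3}{3} + \frac{Z{\left(5 \right)}}{5}\right) + m\right)^{2} \right)} = 32 \left(-153\right) - 3 = -4896 - 3 = -4899$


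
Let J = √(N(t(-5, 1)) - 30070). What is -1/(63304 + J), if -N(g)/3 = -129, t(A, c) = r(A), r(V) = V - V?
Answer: I/(√29683 - 63304*I) ≈ -1.5797e-5 + 4.2992e-8*I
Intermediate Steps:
r(V) = 0
t(A, c) = 0
N(g) = 387 (N(g) = -3*(-129) = 387)
J = I*√29683 (J = √(387 - 30070) = √(-29683) = I*√29683 ≈ 172.29*I)
-1/(63304 + J) = -1/(63304 + I*√29683)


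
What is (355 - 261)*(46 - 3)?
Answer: 4042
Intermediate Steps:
(355 - 261)*(46 - 3) = 94*43 = 4042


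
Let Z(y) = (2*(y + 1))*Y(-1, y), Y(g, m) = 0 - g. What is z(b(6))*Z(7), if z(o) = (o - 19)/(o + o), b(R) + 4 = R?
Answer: -68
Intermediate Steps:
b(R) = -4 + R
z(o) = (-19 + o)/(2*o) (z(o) = (-19 + o)/((2*o)) = (-19 + o)*(1/(2*o)) = (-19 + o)/(2*o))
Y(g, m) = -g
Z(y) = 2 + 2*y (Z(y) = (2*(y + 1))*(-1*(-1)) = (2*(1 + y))*1 = (2 + 2*y)*1 = 2 + 2*y)
z(b(6))*Z(7) = ((-19 + (-4 + 6))/(2*(-4 + 6)))*(2 + 2*7) = ((1/2)*(-19 + 2)/2)*(2 + 14) = ((1/2)*(1/2)*(-17))*16 = -17/4*16 = -68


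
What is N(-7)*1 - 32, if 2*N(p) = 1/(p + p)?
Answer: -897/28 ≈ -32.036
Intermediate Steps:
N(p) = 1/(4*p) (N(p) = 1/(2*(p + p)) = 1/(2*((2*p))) = (1/(2*p))/2 = 1/(4*p))
N(-7)*1 - 32 = ((¼)/(-7))*1 - 32 = ((¼)*(-⅐))*1 - 32 = -1/28*1 - 32 = -1/28 - 32 = -897/28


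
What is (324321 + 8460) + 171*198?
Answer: 366639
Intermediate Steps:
(324321 + 8460) + 171*198 = 332781 + 33858 = 366639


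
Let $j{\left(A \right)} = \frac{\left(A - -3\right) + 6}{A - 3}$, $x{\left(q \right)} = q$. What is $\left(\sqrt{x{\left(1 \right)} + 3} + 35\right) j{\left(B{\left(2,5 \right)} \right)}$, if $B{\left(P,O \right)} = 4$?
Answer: $481$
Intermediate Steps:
$j{\left(A \right)} = \frac{9 + A}{-3 + A}$ ($j{\left(A \right)} = \frac{\left(A + 3\right) + 6}{-3 + A} = \frac{\left(3 + A\right) + 6}{-3 + A} = \frac{9 + A}{-3 + A}$)
$\left(\sqrt{x{\left(1 \right)} + 3} + 35\right) j{\left(B{\left(2,5 \right)} \right)} = \left(\sqrt{1 + 3} + 35\right) \frac{9 + 4}{-3 + 4} = \left(\sqrt{4} + 35\right) 1^{-1} \cdot 13 = \left(2 + 35\right) 1 \cdot 13 = 37 \cdot 13 = 481$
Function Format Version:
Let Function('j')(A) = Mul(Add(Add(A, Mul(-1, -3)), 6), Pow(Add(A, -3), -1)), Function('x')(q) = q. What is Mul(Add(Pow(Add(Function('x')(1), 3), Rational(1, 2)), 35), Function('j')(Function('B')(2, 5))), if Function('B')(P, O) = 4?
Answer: 481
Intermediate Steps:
Function('j')(A) = Mul(Pow(Add(-3, A), -1), Add(9, A)) (Function('j')(A) = Mul(Add(Add(A, 3), 6), Pow(Add(-3, A), -1)) = Mul(Add(Add(3, A), 6), Pow(Add(-3, A), -1)) = Mul(Add(9, A), Pow(Add(-3, A), -1)) = Mul(Pow(Add(-3, A), -1), Add(9, A)))
Mul(Add(Pow(Add(Function('x')(1), 3), Rational(1, 2)), 35), Function('j')(Function('B')(2, 5))) = Mul(Add(Pow(Add(1, 3), Rational(1, 2)), 35), Mul(Pow(Add(-3, 4), -1), Add(9, 4))) = Mul(Add(Pow(4, Rational(1, 2)), 35), Mul(Pow(1, -1), 13)) = Mul(Add(2, 35), Mul(1, 13)) = Mul(37, 13) = 481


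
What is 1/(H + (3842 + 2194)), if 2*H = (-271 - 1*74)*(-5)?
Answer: 2/13797 ≈ 0.00014496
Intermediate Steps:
H = 1725/2 (H = ((-271 - 1*74)*(-5))/2 = ((-271 - 74)*(-5))/2 = (-345*(-5))/2 = (½)*1725 = 1725/2 ≈ 862.50)
1/(H + (3842 + 2194)) = 1/(1725/2 + (3842 + 2194)) = 1/(1725/2 + 6036) = 1/(13797/2) = 2/13797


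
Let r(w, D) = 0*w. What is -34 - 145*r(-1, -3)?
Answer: -34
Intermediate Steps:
r(w, D) = 0
-34 - 145*r(-1, -3) = -34 - 145*0 = -34 + 0 = -34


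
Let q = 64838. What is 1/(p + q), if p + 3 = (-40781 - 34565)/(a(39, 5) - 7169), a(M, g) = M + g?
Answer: 7125/462024721 ≈ 1.5421e-5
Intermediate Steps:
p = 53971/7125 (p = -3 + (-40781 - 34565)/((39 + 5) - 7169) = -3 - 75346/(44 - 7169) = -3 - 75346/(-7125) = -3 - 75346*(-1/7125) = -3 + 75346/7125 = 53971/7125 ≈ 7.5749)
1/(p + q) = 1/(53971/7125 + 64838) = 1/(462024721/7125) = 7125/462024721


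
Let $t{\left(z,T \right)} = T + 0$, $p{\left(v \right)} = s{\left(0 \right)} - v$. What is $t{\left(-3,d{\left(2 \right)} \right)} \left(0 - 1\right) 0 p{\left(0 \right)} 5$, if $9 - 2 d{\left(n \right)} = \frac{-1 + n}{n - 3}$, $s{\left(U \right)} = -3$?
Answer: $0$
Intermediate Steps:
$p{\left(v \right)} = -3 - v$
$d{\left(n \right)} = \frac{9}{2} - \frac{-1 + n}{2 \left(-3 + n\right)}$ ($d{\left(n \right)} = \frac{9}{2} - \frac{\left(-1 + n\right) \frac{1}{n - 3}}{2} = \frac{9}{2} - \frac{\left(-1 + n\right) \frac{1}{-3 + n}}{2} = \frac{9}{2} - \frac{\frac{1}{-3 + n} \left(-1 + n\right)}{2} = \frac{9}{2} - \frac{-1 + n}{2 \left(-3 + n\right)}$)
$t{\left(z,T \right)} = T$
$t{\left(-3,d{\left(2 \right)} \right)} \left(0 - 1\right) 0 p{\left(0 \right)} 5 = \frac{-13 + 4 \cdot 2}{-3 + 2} \left(0 - 1\right) 0 \left(-3 - 0\right) 5 = \frac{-13 + 8}{-1} \left(-1\right) 0 \left(-3 + 0\right) 5 = \left(-1\right) \left(-5\right) \left(-1\right) 0 \left(-3\right) 5 = 5 \left(-1\right) 0 \cdot 5 = \left(-5\right) 0 \cdot 5 = 0 \cdot 5 = 0$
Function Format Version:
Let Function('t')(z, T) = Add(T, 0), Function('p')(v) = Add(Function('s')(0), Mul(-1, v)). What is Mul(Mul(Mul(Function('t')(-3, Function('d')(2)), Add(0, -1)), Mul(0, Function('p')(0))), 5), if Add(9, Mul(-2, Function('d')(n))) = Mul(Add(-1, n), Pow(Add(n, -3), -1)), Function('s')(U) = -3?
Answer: 0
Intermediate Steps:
Function('p')(v) = Add(-3, Mul(-1, v))
Function('d')(n) = Add(Rational(9, 2), Mul(Rational(-1, 2), Pow(Add(-3, n), -1), Add(-1, n))) (Function('d')(n) = Add(Rational(9, 2), Mul(Rational(-1, 2), Mul(Add(-1, n), Pow(Add(n, -3), -1)))) = Add(Rational(9, 2), Mul(Rational(-1, 2), Mul(Add(-1, n), Pow(Add(-3, n), -1)))) = Add(Rational(9, 2), Mul(Rational(-1, 2), Mul(Pow(Add(-3, n), -1), Add(-1, n)))) = Add(Rational(9, 2), Mul(Rational(-1, 2), Pow(Add(-3, n), -1), Add(-1, n))))
Function('t')(z, T) = T
Mul(Mul(Mul(Function('t')(-3, Function('d')(2)), Add(0, -1)), Mul(0, Function('p')(0))), 5) = Mul(Mul(Mul(Mul(Pow(Add(-3, 2), -1), Add(-13, Mul(4, 2))), Add(0, -1)), Mul(0, Add(-3, Mul(-1, 0)))), 5) = Mul(Mul(Mul(Mul(Pow(-1, -1), Add(-13, 8)), -1), Mul(0, Add(-3, 0))), 5) = Mul(Mul(Mul(Mul(-1, -5), -1), Mul(0, -3)), 5) = Mul(Mul(Mul(5, -1), 0), 5) = Mul(Mul(-5, 0), 5) = Mul(0, 5) = 0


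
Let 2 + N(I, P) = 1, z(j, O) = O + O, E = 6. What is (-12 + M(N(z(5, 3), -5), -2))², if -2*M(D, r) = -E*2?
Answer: 36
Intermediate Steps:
z(j, O) = 2*O
N(I, P) = -1 (N(I, P) = -2 + 1 = -1)
M(D, r) = 6 (M(D, r) = -(-1*6)*2/2 = -(-3)*2 = -½*(-12) = 6)
(-12 + M(N(z(5, 3), -5), -2))² = (-12 + 6)² = (-6)² = 36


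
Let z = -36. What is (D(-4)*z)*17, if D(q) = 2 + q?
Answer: 1224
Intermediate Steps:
(D(-4)*z)*17 = ((2 - 4)*(-36))*17 = -2*(-36)*17 = 72*17 = 1224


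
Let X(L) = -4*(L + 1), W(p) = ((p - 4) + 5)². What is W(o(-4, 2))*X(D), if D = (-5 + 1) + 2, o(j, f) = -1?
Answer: 0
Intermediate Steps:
D = -2 (D = -4 + 2 = -2)
W(p) = (1 + p)² (W(p) = ((-4 + p) + 5)² = (1 + p)²)
X(L) = -4 - 4*L (X(L) = -4*(1 + L) = -4 - 4*L)
W(o(-4, 2))*X(D) = (1 - 1)²*(-4 - 4*(-2)) = 0²*(-4 + 8) = 0*4 = 0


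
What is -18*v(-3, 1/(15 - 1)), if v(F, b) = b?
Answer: -9/7 ≈ -1.2857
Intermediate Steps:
-18*v(-3, 1/(15 - 1)) = -18/(15 - 1) = -18/14 = -18*1/14 = -9/7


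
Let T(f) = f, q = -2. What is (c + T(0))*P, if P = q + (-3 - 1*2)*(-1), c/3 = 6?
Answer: 54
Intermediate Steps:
c = 18 (c = 3*6 = 18)
P = 3 (P = -2 + (-3 - 1*2)*(-1) = -2 + (-3 - 2)*(-1) = -2 - 5*(-1) = -2 + 5 = 3)
(c + T(0))*P = (18 + 0)*3 = 18*3 = 54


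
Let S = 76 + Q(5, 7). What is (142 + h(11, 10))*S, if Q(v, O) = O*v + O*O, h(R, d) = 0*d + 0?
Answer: 22720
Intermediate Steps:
h(R, d) = 0 (h(R, d) = 0 + 0 = 0)
Q(v, O) = O² + O*v (Q(v, O) = O*v + O² = O² + O*v)
S = 160 (S = 76 + 7*(7 + 5) = 76 + 7*12 = 76 + 84 = 160)
(142 + h(11, 10))*S = (142 + 0)*160 = 142*160 = 22720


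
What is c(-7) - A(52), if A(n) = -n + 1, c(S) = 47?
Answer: 98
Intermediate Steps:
A(n) = 1 - n
c(-7) - A(52) = 47 - (1 - 1*52) = 47 - (1 - 52) = 47 - 1*(-51) = 47 + 51 = 98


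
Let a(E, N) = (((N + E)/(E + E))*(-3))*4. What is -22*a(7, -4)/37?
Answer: 396/259 ≈ 1.5290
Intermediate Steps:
a(E, N) = -6*(E + N)/E (a(E, N) = (((E + N)/((2*E)))*(-3))*4 = (((E + N)*(1/(2*E)))*(-3))*4 = (((E + N)/(2*E))*(-3))*4 = -3*(E + N)/(2*E)*4 = -6*(E + N)/E)
-22*a(7, -4)/37 = -22*(-6 - 6*(-4)/7)/37 = -22*(-6 - 6*(-4)*1/7)*(1/37) = -22*(-6 + 24/7)*(1/37) = -22*(-18/7)*(1/37) = (396/7)*(1/37) = 396/259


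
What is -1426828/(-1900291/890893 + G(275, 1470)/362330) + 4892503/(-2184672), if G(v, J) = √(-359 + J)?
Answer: 10996895763480285320780788872394659/16439723288160124568472781984 + 410324085709153356448760*√1111/474076917337745825375061 ≈ 6.6895e+5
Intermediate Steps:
-1426828/(-1900291/890893 + G(275, 1470)/362330) + 4892503/(-2184672) = -1426828/(-1900291/890893 + √(-359 + 1470)/362330) + 4892503/(-2184672) = -1426828/(-1900291*1/890893 + √1111*(1/362330)) + 4892503*(-1/2184672) = -1426828/(-1900291/890893 + √1111/362330) - 698929/312096 = -698929/312096 - 1426828/(-1900291/890893 + √1111/362330)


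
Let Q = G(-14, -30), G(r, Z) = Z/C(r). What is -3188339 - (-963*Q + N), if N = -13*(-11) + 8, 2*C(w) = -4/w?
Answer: -3390720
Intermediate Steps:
C(w) = -2/w (C(w) = (-4/w)/2 = -2/w)
G(r, Z) = -Z*r/2 (G(r, Z) = Z/((-2/r)) = Z*(-r/2) = -Z*r/2)
N = 151 (N = 143 + 8 = 151)
Q = -210 (Q = -½*(-30)*(-14) = -210)
-3188339 - (-963*Q + N) = -3188339 - (-963*(-210) + 151) = -3188339 - (202230 + 151) = -3188339 - 1*202381 = -3188339 - 202381 = -3390720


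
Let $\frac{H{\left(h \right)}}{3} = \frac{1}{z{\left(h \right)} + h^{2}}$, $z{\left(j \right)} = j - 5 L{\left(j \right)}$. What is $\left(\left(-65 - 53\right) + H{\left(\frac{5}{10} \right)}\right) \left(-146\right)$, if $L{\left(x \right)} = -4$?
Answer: $\frac{1428172}{83} \approx 17207.0$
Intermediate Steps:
$z{\left(j \right)} = 20 + j$ ($z{\left(j \right)} = j - -20 = j + 20 = 20 + j$)
$H{\left(h \right)} = \frac{3}{20 + h + h^{2}}$ ($H{\left(h \right)} = \frac{3}{\left(20 + h\right) + h^{2}} = \frac{3}{20 + h + h^{2}}$)
$\left(\left(-65 - 53\right) + H{\left(\frac{5}{10} \right)}\right) \left(-146\right) = \left(\left(-65 - 53\right) + \frac{3}{20 + \frac{5}{10} + \left(\frac{5}{10}\right)^{2}}\right) \left(-146\right) = \left(-118 + \frac{3}{20 + 5 \cdot \frac{1}{10} + \left(5 \cdot \frac{1}{10}\right)^{2}}\right) \left(-146\right) = \left(-118 + \frac{3}{20 + \frac{1}{2} + \left(\frac{1}{2}\right)^{2}}\right) \left(-146\right) = \left(-118 + \frac{3}{20 + \frac{1}{2} + \frac{1}{4}}\right) \left(-146\right) = \left(-118 + \frac{3}{\frac{83}{4}}\right) \left(-146\right) = \left(-118 + 3 \cdot \frac{4}{83}\right) \left(-146\right) = \left(-118 + \frac{12}{83}\right) \left(-146\right) = \left(- \frac{9782}{83}\right) \left(-146\right) = \frac{1428172}{83}$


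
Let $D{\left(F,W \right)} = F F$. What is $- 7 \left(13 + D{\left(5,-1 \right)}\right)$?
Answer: $-266$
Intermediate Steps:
$D{\left(F,W \right)} = F^{2}$
$- 7 \left(13 + D{\left(5,-1 \right)}\right) = - 7 \left(13 + 5^{2}\right) = - 7 \left(13 + 25\right) = \left(-7\right) 38 = -266$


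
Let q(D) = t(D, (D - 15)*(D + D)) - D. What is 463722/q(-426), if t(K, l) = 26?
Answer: 231861/226 ≈ 1025.9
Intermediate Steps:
q(D) = 26 - D
463722/q(-426) = 463722/(26 - 1*(-426)) = 463722/(26 + 426) = 463722/452 = 463722*(1/452) = 231861/226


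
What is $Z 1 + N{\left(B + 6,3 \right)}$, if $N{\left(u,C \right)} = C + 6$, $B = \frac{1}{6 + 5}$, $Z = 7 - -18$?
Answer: $34$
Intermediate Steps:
$Z = 25$ ($Z = 7 + 18 = 25$)
$B = \frac{1}{11} \approx 0.090909$
$N{\left(u,C \right)} = 6 + C$
$Z 1 + N{\left(B + 6,3 \right)} = 25 \cdot 1 + \left(6 + 3\right) = 25 + 9 = 34$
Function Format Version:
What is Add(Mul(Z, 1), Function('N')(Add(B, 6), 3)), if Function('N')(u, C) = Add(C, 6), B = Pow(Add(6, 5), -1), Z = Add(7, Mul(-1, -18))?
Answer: 34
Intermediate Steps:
Z = 25 (Z = Add(7, 18) = 25)
B = Rational(1, 11) (B = Pow(11, -1) = Rational(1, 11) ≈ 0.090909)
Function('N')(u, C) = Add(6, C)
Add(Mul(Z, 1), Function('N')(Add(B, 6), 3)) = Add(Mul(25, 1), Add(6, 3)) = Add(25, 9) = 34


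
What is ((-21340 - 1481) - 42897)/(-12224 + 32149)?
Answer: -65718/19925 ≈ -3.2983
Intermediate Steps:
((-21340 - 1481) - 42897)/(-12224 + 32149) = (-22821 - 42897)/19925 = -65718*1/19925 = -65718/19925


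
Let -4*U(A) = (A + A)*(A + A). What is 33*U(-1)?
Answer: -33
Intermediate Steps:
U(A) = -A**2 (U(A) = -(A + A)*(A + A)/4 = -2*A*2*A/4 = -A**2)
33*U(-1) = 33*(-1*(-1)**2) = 33*(-1*1) = 33*(-1) = -33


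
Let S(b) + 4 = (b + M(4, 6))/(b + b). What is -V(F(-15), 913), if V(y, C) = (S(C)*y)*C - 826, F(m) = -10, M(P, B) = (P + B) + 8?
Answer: -31039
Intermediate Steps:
M(P, B) = 8 + B + P (M(P, B) = (B + P) + 8 = 8 + B + P)
S(b) = -4 + (18 + b)/(2*b) (S(b) = -4 + (b + (8 + 6 + 4))/(b + b) = -4 + (b + 18)/((2*b)) = -4 + (18 + b)*(1/(2*b)) = -4 + (18 + b)/(2*b))
V(y, C) = -826 + C*y*(-7/2 + 9/C) (V(y, C) = ((-7/2 + 9/C)*y)*C - 826 = (y*(-7/2 + 9/C))*C - 826 = C*y*(-7/2 + 9/C) - 826 = -826 + C*y*(-7/2 + 9/C))
-V(F(-15), 913) = -(-826 - ½*(-10)*(-18 + 7*913)) = -(-826 - ½*(-10)*(-18 + 6391)) = -(-826 - ½*(-10)*6373) = -(-826 + 31865) = -1*31039 = -31039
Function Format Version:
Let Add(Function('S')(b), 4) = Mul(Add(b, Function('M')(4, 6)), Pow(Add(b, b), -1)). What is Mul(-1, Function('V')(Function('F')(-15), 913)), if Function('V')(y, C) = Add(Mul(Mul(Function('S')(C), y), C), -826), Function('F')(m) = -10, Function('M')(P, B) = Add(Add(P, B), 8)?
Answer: -31039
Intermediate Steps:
Function('M')(P, B) = Add(8, B, P) (Function('M')(P, B) = Add(Add(B, P), 8) = Add(8, B, P))
Function('S')(b) = Add(-4, Mul(Rational(1, 2), Pow(b, -1), Add(18, b))) (Function('S')(b) = Add(-4, Mul(Add(b, Add(8, 6, 4)), Pow(Add(b, b), -1))) = Add(-4, Mul(Add(b, 18), Pow(Mul(2, b), -1))) = Add(-4, Mul(Add(18, b), Mul(Rational(1, 2), Pow(b, -1)))) = Add(-4, Mul(Rational(1, 2), Pow(b, -1), Add(18, b))))
Function('V')(y, C) = Add(-826, Mul(C, y, Add(Rational(-7, 2), Mul(9, Pow(C, -1))))) (Function('V')(y, C) = Add(Mul(Mul(Add(Rational(-7, 2), Mul(9, Pow(C, -1))), y), C), -826) = Add(Mul(Mul(y, Add(Rational(-7, 2), Mul(9, Pow(C, -1)))), C), -826) = Add(Mul(C, y, Add(Rational(-7, 2), Mul(9, Pow(C, -1)))), -826) = Add(-826, Mul(C, y, Add(Rational(-7, 2), Mul(9, Pow(C, -1))))))
Mul(-1, Function('V')(Function('F')(-15), 913)) = Mul(-1, Add(-826, Mul(Rational(-1, 2), -10, Add(-18, Mul(7, 913))))) = Mul(-1, Add(-826, Mul(Rational(-1, 2), -10, Add(-18, 6391)))) = Mul(-1, Add(-826, Mul(Rational(-1, 2), -10, 6373))) = Mul(-1, Add(-826, 31865)) = Mul(-1, 31039) = -31039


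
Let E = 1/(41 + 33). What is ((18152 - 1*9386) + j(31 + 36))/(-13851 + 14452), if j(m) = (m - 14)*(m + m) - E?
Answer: 1174231/44474 ≈ 26.403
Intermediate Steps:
E = 1/74 ≈ 0.013514
j(m) = -1/74 + 2*m*(-14 + m) (j(m) = (m - 14)*(m + m) - 1*1/74 = (-14 + m)*(2*m) - 1/74 = 2*m*(-14 + m) - 1/74 = -1/74 + 2*m*(-14 + m))
((18152 - 1*9386) + j(31 + 36))/(-13851 + 14452) = ((18152 - 1*9386) + (-1/74 - 28*(31 + 36) + 2*(31 + 36)²))/(-13851 + 14452) = ((18152 - 9386) + (-1/74 - 28*67 + 2*67²))/601 = (8766 + (-1/74 - 1876 + 2*4489))*(1/601) = (8766 + (-1/74 - 1876 + 8978))*(1/601) = (8766 + 525547/74)*(1/601) = (1174231/74)*(1/601) = 1174231/44474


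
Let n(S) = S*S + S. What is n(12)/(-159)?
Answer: -52/53 ≈ -0.98113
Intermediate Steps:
n(S) = S + S**2 (n(S) = S**2 + S = S + S**2)
n(12)/(-159) = (12*(1 + 12))/(-159) = (12*13)*(-1/159) = 156*(-1/159) = -52/53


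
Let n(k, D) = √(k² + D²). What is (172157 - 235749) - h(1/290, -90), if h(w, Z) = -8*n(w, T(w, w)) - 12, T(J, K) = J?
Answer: -63580 + 4*√2/145 ≈ -63580.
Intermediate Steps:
n(k, D) = √(D² + k²)
h(w, Z) = -12 - 8*√2*√(w²) (h(w, Z) = -8*√(w² + w²) - 12 = -8*√2*√(w²) - 12 = -12 - 8*√2*√(w²))
(172157 - 235749) - h(1/290, -90) = (172157 - 235749) - (-12 - 8*√2*√((1/290)²)) = -63592 - (-12 - 8*√2*√((1/290)²)) = -63592 - (-12 - 8*√2*√(1/84100)) = -63592 - (-12 - 8*√2*1/290) = -63592 - (-12 - 4*√2/145) = -63592 + (12 + 4*√2/145) = -63580 + 4*√2/145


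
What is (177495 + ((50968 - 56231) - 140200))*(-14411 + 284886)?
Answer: 8663855200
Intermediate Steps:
(177495 + ((50968 - 56231) - 140200))*(-14411 + 284886) = (177495 + (-5263 - 140200))*270475 = (177495 - 145463)*270475 = 32032*270475 = 8663855200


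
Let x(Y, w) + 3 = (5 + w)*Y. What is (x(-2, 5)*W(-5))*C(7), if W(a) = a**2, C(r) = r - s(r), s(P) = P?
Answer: 0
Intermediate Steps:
x(Y, w) = -3 + Y*(5 + w) (x(Y, w) = -3 + (5 + w)*Y = -3 + Y*(5 + w))
C(r) = 0 (C(r) = r - r = 0)
(x(-2, 5)*W(-5))*C(7) = ((-3 + 5*(-2) - 2*5)*(-5)**2)*0 = ((-3 - 10 - 10)*25)*0 = -23*25*0 = -575*0 = 0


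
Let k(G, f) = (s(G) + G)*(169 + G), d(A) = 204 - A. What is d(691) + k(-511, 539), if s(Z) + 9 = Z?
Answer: 352115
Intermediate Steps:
s(Z) = -9 + Z
k(G, f) = (-9 + 2*G)*(169 + G) (k(G, f) = ((-9 + G) + G)*(169 + G) = (-9 + 2*G)*(169 + G))
d(691) + k(-511, 539) = (204 - 1*691) + (-1521 + 2*(-511)**2 + 329*(-511)) = (204 - 691) + (-1521 + 2*261121 - 168119) = -487 + (-1521 + 522242 - 168119) = -487 + 352602 = 352115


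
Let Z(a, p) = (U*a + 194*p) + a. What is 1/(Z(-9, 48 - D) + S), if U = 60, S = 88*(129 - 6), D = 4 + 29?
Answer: 1/13185 ≈ 7.5844e-5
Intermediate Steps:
D = 33
S = 10824 (S = 88*123 = 10824)
Z(a, p) = 61*a + 194*p (Z(a, p) = (60*a + 194*p) + a = 61*a + 194*p)
1/(Z(-9, 48 - D) + S) = 1/((61*(-9) + 194*(48 - 1*33)) + 10824) = 1/((-549 + 194*(48 - 33)) + 10824) = 1/((-549 + 194*15) + 10824) = 1/((-549 + 2910) + 10824) = 1/(2361 + 10824) = 1/13185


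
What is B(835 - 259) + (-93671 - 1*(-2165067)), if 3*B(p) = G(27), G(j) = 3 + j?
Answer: 2071406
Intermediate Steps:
B(p) = 10 (B(p) = (3 + 27)/3 = (1/3)*30 = 10)
B(835 - 259) + (-93671 - 1*(-2165067)) = 10 + (-93671 - 1*(-2165067)) = 10 + (-93671 + 2165067) = 10 + 2071396 = 2071406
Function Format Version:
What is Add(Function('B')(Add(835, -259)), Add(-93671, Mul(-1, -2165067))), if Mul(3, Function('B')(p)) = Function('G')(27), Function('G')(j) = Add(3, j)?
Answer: 2071406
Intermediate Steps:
Function('B')(p) = 10 (Function('B')(p) = Mul(Rational(1, 3), Add(3, 27)) = Mul(Rational(1, 3), 30) = 10)
Add(Function('B')(Add(835, -259)), Add(-93671, Mul(-1, -2165067))) = Add(10, Add(-93671, Mul(-1, -2165067))) = Add(10, Add(-93671, 2165067)) = Add(10, 2071396) = 2071406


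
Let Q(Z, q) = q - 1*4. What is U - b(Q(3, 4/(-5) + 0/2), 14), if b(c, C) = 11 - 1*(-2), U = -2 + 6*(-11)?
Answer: -81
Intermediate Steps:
Q(Z, q) = -4 + q (Q(Z, q) = q - 4 = -4 + q)
U = -68 (U = -2 - 66 = -68)
b(c, C) = 13 (b(c, C) = 11 + 2 = 13)
U - b(Q(3, 4/(-5) + 0/2), 14) = -68 - 1*13 = -68 - 13 = -81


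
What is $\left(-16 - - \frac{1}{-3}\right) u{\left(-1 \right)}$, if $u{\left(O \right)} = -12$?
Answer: $196$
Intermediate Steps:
$\left(-16 - - \frac{1}{-3}\right) u{\left(-1 \right)} = \left(-16 - - \frac{1}{-3}\right) \left(-12\right) = \left(-16 - \left(-1\right) \left(- \frac{1}{3}\right)\right) \left(-12\right) = \left(-16 - \frac{1}{3}\right) \left(-12\right) = \left(- \frac{49}{3}\right) \left(-12\right) = 196$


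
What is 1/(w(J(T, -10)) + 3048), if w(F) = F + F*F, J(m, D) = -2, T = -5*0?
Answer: 1/3050 ≈ 0.00032787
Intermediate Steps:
T = 0
w(F) = F + F²
1/(w(J(T, -10)) + 3048) = 1/(-2*(1 - 2) + 3048) = 1/(-2*(-1) + 3048) = 1/(2 + 3048) = 1/3050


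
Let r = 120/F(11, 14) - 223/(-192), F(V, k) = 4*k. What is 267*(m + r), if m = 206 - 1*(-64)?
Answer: 32691569/448 ≈ 72972.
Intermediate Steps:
m = 270 (m = 206 + 64 = 270)
r = 4441/1344 (r = 120/((4*14)) - 223/(-192) = 120/56 - 223*(-1/192) = 120*(1/56) + 223/192 = 15/7 + 223/192 = 4441/1344 ≈ 3.3043)
267*(m + r) = 267*(270 + 4441/1344) = 267*(367321/1344) = 32691569/448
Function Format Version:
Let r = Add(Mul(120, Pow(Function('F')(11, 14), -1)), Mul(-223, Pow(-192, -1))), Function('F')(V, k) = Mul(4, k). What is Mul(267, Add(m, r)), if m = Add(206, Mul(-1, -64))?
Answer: Rational(32691569, 448) ≈ 72972.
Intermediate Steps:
m = 270 (m = Add(206, 64) = 270)
r = Rational(4441, 1344) (r = Add(Mul(120, Pow(Mul(4, 14), -1)), Mul(-223, Pow(-192, -1))) = Add(Mul(120, Pow(56, -1)), Mul(-223, Rational(-1, 192))) = Add(Mul(120, Rational(1, 56)), Rational(223, 192)) = Add(Rational(15, 7), Rational(223, 192)) = Rational(4441, 1344) ≈ 3.3043)
Mul(267, Add(m, r)) = Mul(267, Add(270, Rational(4441, 1344))) = Mul(267, Rational(367321, 1344)) = Rational(32691569, 448)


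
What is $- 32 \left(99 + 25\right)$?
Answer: $-3968$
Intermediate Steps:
$- 32 \left(99 + 25\right) = \left(-32\right) 124 = -3968$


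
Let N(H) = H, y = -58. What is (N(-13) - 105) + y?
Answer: -176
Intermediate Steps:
(N(-13) - 105) + y = (-13 - 105) - 58 = -118 - 58 = -176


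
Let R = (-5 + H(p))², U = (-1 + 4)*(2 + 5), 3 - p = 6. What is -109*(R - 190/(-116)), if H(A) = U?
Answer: -1628787/58 ≈ -28083.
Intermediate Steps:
p = -3 (p = 3 - 1*6 = 3 - 6 = -3)
U = 21 (U = 3*7 = 21)
H(A) = 21
R = 256 (R = (-5 + 21)² = 16² = 256)
-109*(R - 190/(-116)) = -109*(256 - 190/(-116)) = -109*(256 - 190*(-1/116)) = -109*(256 + 95/58) = -109*14943/58 = -1628787/58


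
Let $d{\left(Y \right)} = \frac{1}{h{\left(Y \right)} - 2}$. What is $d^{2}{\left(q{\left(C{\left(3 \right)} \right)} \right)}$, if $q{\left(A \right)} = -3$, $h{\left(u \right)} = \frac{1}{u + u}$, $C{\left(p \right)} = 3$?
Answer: $\frac{36}{169} \approx 0.21302$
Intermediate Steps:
$h{\left(u \right)} = \frac{1}{2 u}$
$d{\left(Y \right)} = \frac{1}{-2 + \frac{1}{2 Y}}$ ($d{\left(Y \right)} = \frac{1}{\frac{1}{2 Y} - 2} = \frac{1}{-2 + \frac{1}{2 Y}}$)
$d^{2}{\left(q{\left(C{\left(3 \right)} \right)} \right)} = \left(\left(-2\right) \left(-3\right) \frac{1}{-1 + 4 \left(-3\right)}\right)^{2} = \left(\left(-2\right) \left(-3\right) \frac{1}{-1 - 12}\right)^{2} = \left(\left(-2\right) \left(-3\right) \frac{1}{-13}\right)^{2} = \left(\left(-2\right) \left(-3\right) \left(- \frac{1}{13}\right)\right)^{2} = \left(- \frac{6}{13}\right)^{2} = \frac{36}{169}$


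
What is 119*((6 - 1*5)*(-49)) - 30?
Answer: -5861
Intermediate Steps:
119*((6 - 1*5)*(-49)) - 30 = 119*((6 - 5)*(-49)) - 30 = 119*(1*(-49)) - 30 = 119*(-49) - 30 = -5831 - 30 = -5861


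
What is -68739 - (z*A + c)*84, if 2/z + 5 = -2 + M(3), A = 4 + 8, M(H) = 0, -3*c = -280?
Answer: -76291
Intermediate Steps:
c = 280/3 (c = -⅓*(-280) = 280/3 ≈ 93.333)
A = 12
z = -2/7 (z = 2/(-5 + (-2 + 0)) = 2/(-5 - 2) = 2/(-7) = 2*(-⅐) = -2/7 ≈ -0.28571)
-68739 - (z*A + c)*84 = -68739 - (-2/7*12 + 280/3)*84 = -68739 - (-24/7 + 280/3)*84 = -68739 - 1888*84/21 = -68739 - 1*7552 = -68739 - 7552 = -76291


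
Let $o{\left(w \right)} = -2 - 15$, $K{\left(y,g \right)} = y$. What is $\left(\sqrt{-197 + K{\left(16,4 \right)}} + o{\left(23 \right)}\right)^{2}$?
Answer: $\left(17 - i \sqrt{181}\right)^{2} \approx 108.0 - 457.42 i$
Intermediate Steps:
$o{\left(w \right)} = -17$ ($o{\left(w \right)} = -2 - 15 = -17$)
$\left(\sqrt{-197 + K{\left(16,4 \right)}} + o{\left(23 \right)}\right)^{2} = \left(\sqrt{-197 + 16} - 17\right)^{2} = \left(\sqrt{-181} - 17\right)^{2} = \left(i \sqrt{181} - 17\right)^{2} = \left(-17 + i \sqrt{181}\right)^{2}$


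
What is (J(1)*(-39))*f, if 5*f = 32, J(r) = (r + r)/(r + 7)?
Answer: -312/5 ≈ -62.400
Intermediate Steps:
J(r) = 2*r/(7 + r) (J(r) = (2*r)/(7 + r) = 2*r/(7 + r))
f = 32/5 (f = (1/5)*32 = 32/5 ≈ 6.4000)
(J(1)*(-39))*f = ((2*1/(7 + 1))*(-39))*(32/5) = ((2*1/8)*(-39))*(32/5) = ((2*1*(1/8))*(-39))*(32/5) = ((1/4)*(-39))*(32/5) = -39/4*32/5 = -312/5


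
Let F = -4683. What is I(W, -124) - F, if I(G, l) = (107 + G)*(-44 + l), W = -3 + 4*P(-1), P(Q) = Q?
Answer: -12117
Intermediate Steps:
W = -7 (W = -3 + 4*(-1) = -3 - 4 = -7)
I(G, l) = (-44 + l)*(107 + G)
I(W, -124) - F = (-4708 - 44*(-7) + 107*(-124) - 7*(-124)) - 1*(-4683) = (-4708 + 308 - 13268 + 868) + 4683 = -16800 + 4683 = -12117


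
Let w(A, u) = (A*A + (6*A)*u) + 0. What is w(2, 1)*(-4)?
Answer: -64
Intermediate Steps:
w(A, u) = A² + 6*A*u (w(A, u) = (A² + 6*A*u) + 0 = A² + 6*A*u)
w(2, 1)*(-4) = (2*(2 + 6*1))*(-4) = (2*(2 + 6))*(-4) = (2*8)*(-4) = 16*(-4) = -64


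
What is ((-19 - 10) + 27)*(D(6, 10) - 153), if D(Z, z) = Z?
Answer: 294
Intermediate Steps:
((-19 - 10) + 27)*(D(6, 10) - 153) = ((-19 - 10) + 27)*(6 - 153) = (-29 + 27)*(-147) = -2*(-147) = 294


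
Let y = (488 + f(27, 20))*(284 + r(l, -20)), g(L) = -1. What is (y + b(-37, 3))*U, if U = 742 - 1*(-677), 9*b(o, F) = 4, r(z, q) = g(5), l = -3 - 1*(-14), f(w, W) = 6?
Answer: 595139006/3 ≈ 1.9838e+8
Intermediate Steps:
l = 11 (l = -3 + 14 = 11)
r(z, q) = -1
b(o, F) = 4/9 (b(o, F) = (⅑)*4 = 4/9)
U = 1419 (U = 742 + 677 = 1419)
y = 139802 (y = (488 + 6)*(284 - 1) = 494*283 = 139802)
(y + b(-37, 3))*U = (139802 + 4/9)*1419 = (1258222/9)*1419 = 595139006/3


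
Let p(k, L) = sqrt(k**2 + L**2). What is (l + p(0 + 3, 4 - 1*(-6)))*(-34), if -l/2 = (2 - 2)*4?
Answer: -34*sqrt(109) ≈ -354.97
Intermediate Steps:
p(k, L) = sqrt(L**2 + k**2)
l = 0 (l = -2*(2 - 2)*4 = -0*4 = -2*0 = 0)
(l + p(0 + 3, 4 - 1*(-6)))*(-34) = (0 + sqrt((4 - 1*(-6))**2 + (0 + 3)**2))*(-34) = (0 + sqrt((4 + 6)**2 + 3**2))*(-34) = (0 + sqrt(10**2 + 9))*(-34) = (0 + sqrt(100 + 9))*(-34) = (0 + sqrt(109))*(-34) = sqrt(109)*(-34) = -34*sqrt(109)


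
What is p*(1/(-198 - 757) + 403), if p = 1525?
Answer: 117383520/191 ≈ 6.1457e+5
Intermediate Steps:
p*(1/(-198 - 757) + 403) = 1525*(1/(-198 - 757) + 403) = 1525*(1/(-955) + 403) = 1525*(-1/955 + 403) = 1525*(384864/955) = 117383520/191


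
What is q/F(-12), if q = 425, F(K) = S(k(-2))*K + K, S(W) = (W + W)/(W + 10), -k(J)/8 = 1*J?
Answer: -5525/348 ≈ -15.876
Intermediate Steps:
k(J) = -8*J
S(W) = 2*W/(10 + W) (S(W) = (2*W)/(10 + W) = 2*W/(10 + W))
F(K) = 29*K/13 (F(K) = (2*(-8*(-2))/(10 - 8*(-2)))*K + K = (2*16/(10 + 16))*K + K = (2*16/26)*K + K = (2*16*(1/26))*K + K = 16*K/13 + K = 29*K/13)
q/F(-12) = 425/(((29/13)*(-12))) = 425/(-348/13) = 425*(-13/348) = -5525/348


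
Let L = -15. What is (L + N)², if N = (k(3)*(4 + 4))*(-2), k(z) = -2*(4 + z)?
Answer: 43681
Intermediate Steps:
k(z) = -8 - 2*z
N = 224 (N = ((-8 - 2*3)*(4 + 4))*(-2) = ((-8 - 6)*8)*(-2) = -14*8*(-2) = -112*(-2) = 224)
(L + N)² = (-15 + 224)² = 209² = 43681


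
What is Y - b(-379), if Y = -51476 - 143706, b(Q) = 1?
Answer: -195183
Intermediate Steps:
Y = -195182
Y - b(-379) = -195182 - 1*1 = -195182 - 1 = -195183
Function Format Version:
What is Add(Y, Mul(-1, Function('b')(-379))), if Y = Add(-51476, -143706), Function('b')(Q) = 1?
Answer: -195183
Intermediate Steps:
Y = -195182
Add(Y, Mul(-1, Function('b')(-379))) = Add(-195182, Mul(-1, 1)) = Add(-195182, -1) = -195183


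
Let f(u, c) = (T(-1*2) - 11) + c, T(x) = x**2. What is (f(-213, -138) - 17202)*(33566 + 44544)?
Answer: -1354974170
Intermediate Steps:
f(u, c) = -7 + c (f(u, c) = ((-1*2)**2 - 11) + c = ((-2)**2 - 11) + c = (4 - 11) + c = -7 + c)
(f(-213, -138) - 17202)*(33566 + 44544) = ((-7 - 138) - 17202)*(33566 + 44544) = (-145 - 17202)*78110 = -17347*78110 = -1354974170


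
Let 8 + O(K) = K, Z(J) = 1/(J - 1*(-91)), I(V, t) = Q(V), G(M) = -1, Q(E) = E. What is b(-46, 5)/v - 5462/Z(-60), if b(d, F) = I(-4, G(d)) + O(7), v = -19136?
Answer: -3240145787/19136 ≈ -1.6932e+5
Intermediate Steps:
I(V, t) = V
Z(J) = 1/(91 + J) (Z(J) = 1/(J + 91) = 1/(91 + J))
O(K) = -8 + K
b(d, F) = -5 (b(d, F) = -4 + (-8 + 7) = -4 - 1 = -5)
b(-46, 5)/v - 5462/Z(-60) = -5/(-19136) - 5462/(1/(91 - 60)) = -5*(-1/19136) - 5462/(1/31) = 5/19136 - 5462/1/31 = 5/19136 - 5462*31 = 5/19136 - 169322 = -3240145787/19136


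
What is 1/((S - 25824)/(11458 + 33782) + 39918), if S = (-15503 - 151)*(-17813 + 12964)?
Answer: 7540/313628457 ≈ 2.4041e-5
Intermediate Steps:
S = 75906246 (S = -15654*(-4849) = 75906246)
1/((S - 25824)/(11458 + 33782) + 39918) = 1/((75906246 - 25824)/(11458 + 33782) + 39918) = 1/(75880422/45240 + 39918) = 1/(75880422*(1/45240) + 39918) = 1/(12646737/7540 + 39918) = 1/(313628457/7540) = 7540/313628457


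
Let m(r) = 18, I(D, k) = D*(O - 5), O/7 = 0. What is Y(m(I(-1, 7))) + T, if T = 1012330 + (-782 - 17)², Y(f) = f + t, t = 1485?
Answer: 1652234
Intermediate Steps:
O = 0 (O = 7*0 = 0)
I(D, k) = -5*D (I(D, k) = D*(0 - 5) = D*(-5) = -5*D)
Y(f) = 1485 + f (Y(f) = f + 1485 = 1485 + f)
T = 1650731 (T = 1012330 + (-799)² = 1012330 + 638401 = 1650731)
Y(m(I(-1, 7))) + T = (1485 + 18) + 1650731 = 1503 + 1650731 = 1652234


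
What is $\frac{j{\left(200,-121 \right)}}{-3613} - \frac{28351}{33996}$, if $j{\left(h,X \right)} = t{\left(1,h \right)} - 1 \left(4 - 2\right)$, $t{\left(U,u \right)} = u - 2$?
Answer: $- \frac{109095379}{122827548} \approx -0.8882$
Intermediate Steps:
$t{\left(U,u \right)} = -2 + u$
$j{\left(h,X \right)} = -4 + h$ ($j{\left(h,X \right)} = \left(-2 + h\right) - 1 \left(4 - 2\right) = \left(-2 + h\right) - 1 \cdot 2 = \left(-2 + h\right) - 2 = -4 + h$)
$\frac{j{\left(200,-121 \right)}}{-3613} - \frac{28351}{33996} = \frac{-4 + 200}{-3613} - \frac{28351}{33996} = 196 \left(- \frac{1}{3613}\right) - \frac{28351}{33996} = - \frac{196}{3613} - \frac{28351}{33996} = - \frac{109095379}{122827548}$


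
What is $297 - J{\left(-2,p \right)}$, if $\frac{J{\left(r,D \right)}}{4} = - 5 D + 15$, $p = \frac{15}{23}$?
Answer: $\frac{5751}{23} \approx 250.04$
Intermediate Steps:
$p = \frac{15}{23}$ ($p = 15 \cdot \frac{1}{23} = \frac{15}{23} \approx 0.65217$)
$J{\left(r,D \right)} = 60 - 20 D$ ($J{\left(r,D \right)} = 4 \left(- 5 D + 15\right) = 4 \left(15 - 5 D\right) = 60 - 20 D$)
$297 - J{\left(-2,p \right)} = 297 - \left(60 - \frac{300}{23}\right) = 297 - \frac{1080}{23} = \frac{5751}{23}$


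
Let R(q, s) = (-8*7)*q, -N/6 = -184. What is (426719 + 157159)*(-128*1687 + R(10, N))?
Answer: -126407251488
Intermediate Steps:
N = 1104 (N = -6*(-184) = 1104)
R(q, s) = -56*q
(426719 + 157159)*(-128*1687 + R(10, N)) = (426719 + 157159)*(-128*1687 - 56*10) = 583878*(-215936 - 560) = 583878*(-216496) = -126407251488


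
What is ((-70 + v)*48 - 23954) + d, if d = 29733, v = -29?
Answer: 1027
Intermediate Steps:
((-70 + v)*48 - 23954) + d = ((-70 - 29)*48 - 23954) + 29733 = (-99*48 - 23954) + 29733 = (-4752 - 23954) + 29733 = -28706 + 29733 = 1027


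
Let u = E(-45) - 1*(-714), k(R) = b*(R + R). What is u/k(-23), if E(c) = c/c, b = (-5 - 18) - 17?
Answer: 143/368 ≈ 0.38859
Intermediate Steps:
b = -40 (b = -23 - 17 = -40)
E(c) = 1
k(R) = -80*R (k(R) = -40*(R + R) = -80*R)
u = 715 (u = 1 - 1*(-714) = 1 + 714 = 715)
u/k(-23) = 715/((-80*(-23))) = 715/1840 = 715*(1/1840) = 143/368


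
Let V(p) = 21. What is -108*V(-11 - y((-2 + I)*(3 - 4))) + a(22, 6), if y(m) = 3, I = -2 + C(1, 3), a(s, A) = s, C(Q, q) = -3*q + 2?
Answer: -2246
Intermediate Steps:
C(Q, q) = 2 - 3*q
I = -9 (I = -2 + (2 - 3*3) = -2 + (2 - 9) = -2 - 7 = -9)
-108*V(-11 - y((-2 + I)*(3 - 4))) + a(22, 6) = -108*21 + 22 = -2268 + 22 = -2246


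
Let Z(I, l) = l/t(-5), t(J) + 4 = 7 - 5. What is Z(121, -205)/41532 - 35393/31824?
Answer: -122223343/110142864 ≈ -1.1097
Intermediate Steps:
t(J) = -2 (t(J) = -4 + (7 - 5) = -4 + 2 = -2)
Z(I, l) = -l/2 (Z(I, l) = l/(-2) = l*(-½) = -l/2)
Z(121, -205)/41532 - 35393/31824 = -½*(-205)/41532 - 35393/31824 = (205/2)*(1/41532) - 35393*1/31824 = 205/83064 - 35393/31824 = -122223343/110142864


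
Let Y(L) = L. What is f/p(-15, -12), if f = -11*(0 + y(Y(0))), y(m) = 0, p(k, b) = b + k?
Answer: 0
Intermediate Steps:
f = 0 (f = -11*(0 + 0) = -11*0 = 0)
f/p(-15, -12) = 0/(-12 - 15) = 0/(-27) = 0*(-1/27) = 0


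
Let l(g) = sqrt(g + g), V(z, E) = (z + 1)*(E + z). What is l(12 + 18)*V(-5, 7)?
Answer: -16*sqrt(15) ≈ -61.968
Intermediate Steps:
V(z, E) = (1 + z)*(E + z)
l(g) = sqrt(2)*sqrt(g) (l(g) = sqrt(2*g) = sqrt(2)*sqrt(g))
l(12 + 18)*V(-5, 7) = (sqrt(2)*sqrt(12 + 18))*(7 - 5 + (-5)**2 + 7*(-5)) = (sqrt(2)*sqrt(30))*(7 - 5 + 25 - 35) = (2*sqrt(15))*(-8) = -16*sqrt(15)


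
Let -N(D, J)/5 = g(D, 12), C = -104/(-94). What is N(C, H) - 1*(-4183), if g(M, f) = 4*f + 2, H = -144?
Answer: 3933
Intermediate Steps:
C = 52/47 (C = -104*(-1/94) = 52/47 ≈ 1.1064)
g(M, f) = 2 + 4*f
N(D, J) = -250 (N(D, J) = -5*(2 + 4*12) = -5*(2 + 48) = -5*50 = -250)
N(C, H) - 1*(-4183) = -250 - 1*(-4183) = -250 + 4183 = 3933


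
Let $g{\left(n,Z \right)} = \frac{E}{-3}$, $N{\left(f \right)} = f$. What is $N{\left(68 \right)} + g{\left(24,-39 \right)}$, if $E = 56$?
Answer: $\frac{148}{3} \approx 49.333$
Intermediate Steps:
$g{\left(n,Z \right)} = - \frac{56}{3}$ ($g{\left(n,Z \right)} = \frac{56}{-3} = 56 \left(- \frac{1}{3}\right) = - \frac{56}{3}$)
$N{\left(68 \right)} + g{\left(24,-39 \right)} = 68 - \frac{56}{3} = \frac{148}{3}$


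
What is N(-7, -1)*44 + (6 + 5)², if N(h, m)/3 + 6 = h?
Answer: -1595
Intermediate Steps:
N(h, m) = -18 + 3*h
N(-7, -1)*44 + (6 + 5)² = (-18 + 3*(-7))*44 + (6 + 5)² = (-18 - 21)*44 + 11² = -39*44 + 121 = -1716 + 121 = -1595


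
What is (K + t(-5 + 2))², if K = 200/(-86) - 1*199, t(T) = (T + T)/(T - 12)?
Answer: 1866153601/46225 ≈ 40371.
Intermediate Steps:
t(T) = 2*T/(-12 + T) (t(T) = (2*T)/(-12 + T) = 2*T/(-12 + T))
K = -8657/43 (K = 200*(-1/86) - 199 = -100/43 - 199 = -8657/43 ≈ -201.33)
(K + t(-5 + 2))² = (-8657/43 + 2*(-5 + 2)/(-12 + (-5 + 2)))² = (-8657/43 + 2*(-3)/(-12 - 3))² = (-8657/43 + 2*(-3)/(-15))² = (-8657/43 + 2*(-3)*(-1/15))² = (-8657/43 + ⅖)² = (-43199/215)² = 1866153601/46225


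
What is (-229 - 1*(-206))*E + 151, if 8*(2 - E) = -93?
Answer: -1299/8 ≈ -162.38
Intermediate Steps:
E = 109/8 (E = 2 - ⅛*(-93) = 2 + 93/8 = 109/8 ≈ 13.625)
(-229 - 1*(-206))*E + 151 = (-229 - 1*(-206))*(109/8) + 151 = (-229 + 206)*(109/8) + 151 = -23*109/8 + 151 = -2507/8 + 151 = -1299/8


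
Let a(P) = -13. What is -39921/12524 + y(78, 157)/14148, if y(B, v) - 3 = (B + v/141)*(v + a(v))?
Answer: -137764528/57832701 ≈ -2.3821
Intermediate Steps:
y(B, v) = 3 + (-13 + v)*(B + v/141) (y(B, v) = 3 + (B + v/141)*(v - 13) = 3 + (B + v*(1/141))*(-13 + v) = 3 + (B + v/141)*(-13 + v) = 3 + (-13 + v)*(B + v/141))
-39921/12524 + y(78, 157)/14148 = -39921/12524 + (3 - 13*78 - 13/141*157 + (1/141)*157² + 78*157)/14148 = -39921*1/12524 + (3 - 1014 - 2041/141 + (1/141)*24649 + 12246)*(1/14148) = -39921/12524 + (3 - 1014 - 2041/141 + 24649/141 + 12246)*(1/14148) = -39921/12524 + (535581/47)*(1/14148) = -39921/12524 + 59509/73884 = -137764528/57832701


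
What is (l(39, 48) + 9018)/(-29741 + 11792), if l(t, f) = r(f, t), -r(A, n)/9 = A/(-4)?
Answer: -3042/5983 ≈ -0.50844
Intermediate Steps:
r(A, n) = 9*A/4 (r(A, n) = -9*A/(-4) = -9*A*(-1)/4 = -(-9)*A/4 = 9*A/4)
l(t, f) = 9*f/4
(l(39, 48) + 9018)/(-29741 + 11792) = ((9/4)*48 + 9018)/(-29741 + 11792) = (108 + 9018)/(-17949) = 9126*(-1/17949) = -3042/5983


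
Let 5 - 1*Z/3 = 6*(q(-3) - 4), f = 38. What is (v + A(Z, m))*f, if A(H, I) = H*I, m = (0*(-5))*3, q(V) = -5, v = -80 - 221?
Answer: -11438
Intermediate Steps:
v = -301
m = 0 (m = 0*3 = 0)
Z = 177 (Z = 15 - 18*(-5 - 4) = 15 - 18*(-9) = 15 - 3*(-54) = 15 + 162 = 177)
(v + A(Z, m))*f = (-301 + 177*0)*38 = (-301 + 0)*38 = -301*38 = -11438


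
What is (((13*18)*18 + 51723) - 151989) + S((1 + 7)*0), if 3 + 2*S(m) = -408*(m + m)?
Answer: -192111/2 ≈ -96056.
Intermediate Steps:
S(m) = -3/2 - 408*m (S(m) = -3/2 + (-408*(m + m))/2 = -3/2 + (-816*m)/2 = -3/2 - 408*m)
(((13*18)*18 + 51723) - 151989) + S((1 + 7)*0) = (((13*18)*18 + 51723) - 151989) + (-3/2 - 408*(1 + 7)*0) = ((234*18 + 51723) - 151989) + (-3/2 - 3264*0) = ((4212 + 51723) - 151989) + (-3/2 - 408*0) = (55935 - 151989) + (-3/2 + 0) = -96054 - 3/2 = -192111/2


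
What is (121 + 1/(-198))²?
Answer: 573937849/39204 ≈ 14640.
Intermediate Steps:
(121 + 1/(-198))² = (121 - 1/198)² = (23957/198)² = 573937849/39204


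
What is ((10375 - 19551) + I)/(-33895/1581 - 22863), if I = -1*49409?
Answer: 92622885/36180298 ≈ 2.5600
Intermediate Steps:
I = -49409
((10375 - 19551) + I)/(-33895/1581 - 22863) = ((10375 - 19551) - 49409)/(-33895/1581 - 22863) = (-9176 - 49409)/(-33895*1/1581 - 22863) = -58585/(-33895/1581 - 22863) = -58585/(-36180298/1581) = -58585*(-1581/36180298) = 92622885/36180298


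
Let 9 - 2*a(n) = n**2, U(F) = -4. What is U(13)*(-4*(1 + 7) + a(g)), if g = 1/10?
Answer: 5501/50 ≈ 110.02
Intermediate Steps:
g = 1/10 ≈ 0.10000
a(n) = 9/2 - n**2/2
U(13)*(-4*(1 + 7) + a(g)) = -4*(-4*(1 + 7) + (9/2 - (1/10)**2/2)) = -4*(-4*8 + (9/2 - 1/2*1/100)) = -4*(-1*32 + (9/2 - 1/200)) = -4*(-32 + 899/200) = -4*(-5501/200) = 5501/50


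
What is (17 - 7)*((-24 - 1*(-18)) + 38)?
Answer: 320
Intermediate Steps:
(17 - 7)*((-24 - 1*(-18)) + 38) = 10*((-24 + 18) + 38) = 10*(-6 + 38) = 10*32 = 320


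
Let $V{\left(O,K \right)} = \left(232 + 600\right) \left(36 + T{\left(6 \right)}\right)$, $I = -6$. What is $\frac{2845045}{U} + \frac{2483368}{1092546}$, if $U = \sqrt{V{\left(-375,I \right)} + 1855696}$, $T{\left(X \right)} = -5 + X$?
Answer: $\frac{1241684}{546273} + \frac{569009 \sqrt{117905}}{94324} \approx 2073.7$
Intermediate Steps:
$V{\left(O,K \right)} = 30784$ ($V{\left(O,K \right)} = \left(232 + 600\right) \left(36 + \left(-5 + 6\right)\right) = 832 \left(36 + 1\right) = 832 \cdot 37 = 30784$)
$U = 4 \sqrt{117905}$ ($U = \sqrt{30784 + 1855696} = \sqrt{1886480} = 4 \sqrt{117905} \approx 1373.5$)
$\frac{2845045}{U} + \frac{2483368}{1092546} = \frac{2845045}{4 \sqrt{117905}} + \frac{2483368}{1092546} = 2845045 \frac{\sqrt{117905}}{471620} + 2483368 \cdot \frac{1}{1092546} = \frac{569009 \sqrt{117905}}{94324} + \frac{1241684}{546273} = \frac{1241684}{546273} + \frac{569009 \sqrt{117905}}{94324}$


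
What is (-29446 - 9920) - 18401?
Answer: -57767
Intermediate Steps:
(-29446 - 9920) - 18401 = -39366 - 18401 = -57767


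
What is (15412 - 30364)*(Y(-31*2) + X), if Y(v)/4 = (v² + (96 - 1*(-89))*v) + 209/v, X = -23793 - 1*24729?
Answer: 36635749248/31 ≈ 1.1818e+9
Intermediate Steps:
X = -48522 (X = -23793 - 24729 = -48522)
Y(v) = 4*v² + 740*v + 836/v (Y(v) = 4*((v² + (96 - 1*(-89))*v) + 209/v) = 4*((v² + (96 + 89)*v) + 209/v) = 4*((v² + 185*v) + 209/v) = 4*(v² + 185*v + 209/v) = 4*v² + 740*v + 836/v)
(15412 - 30364)*(Y(-31*2) + X) = (15412 - 30364)*(4*(209 + (-31*2)²*(185 - 31*2))/((-31*2)) - 48522) = -14952*(4*(209 + (-62)²*(185 - 62))/(-62) - 48522) = -14952*(4*(-1/62)*(209 + 3844*123) - 48522) = -14952*(4*(-1/62)*(209 + 472812) - 48522) = -14952*(4*(-1/62)*473021 - 48522) = -14952*(-946042/31 - 48522) = -14952*(-2450224/31) = 36635749248/31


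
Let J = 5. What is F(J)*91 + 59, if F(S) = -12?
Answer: -1033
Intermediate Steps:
F(J)*91 + 59 = -12*91 + 59 = -1092 + 59 = -1033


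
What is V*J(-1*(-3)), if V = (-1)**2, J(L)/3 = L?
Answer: 9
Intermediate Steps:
J(L) = 3*L
V = 1
V*J(-1*(-3)) = 1*(3*(-1*(-3))) = 1*(3*3) = 1*9 = 9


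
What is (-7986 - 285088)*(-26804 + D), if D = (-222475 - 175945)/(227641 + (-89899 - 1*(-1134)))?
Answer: 1673412410438/213 ≈ 7.8564e+9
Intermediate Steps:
D = -99605/34719 (D = -398420/(227641 + (-89899 + 1134)) = -398420/(227641 - 88765) = -398420/138876 = -398420*1/138876 = -99605/34719 ≈ -2.8689)
(-7986 - 285088)*(-26804 + D) = (-7986 - 285088)*(-26804 - 99605/34719) = -293074*(-930707681/34719) = 1673412410438/213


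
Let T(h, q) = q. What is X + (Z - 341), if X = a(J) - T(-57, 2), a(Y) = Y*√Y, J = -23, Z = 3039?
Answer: 2696 - 23*I*√23 ≈ 2696.0 - 110.3*I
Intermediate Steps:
a(Y) = Y^(3/2)
X = -2 - 23*I*√23 (X = (-23)^(3/2) - 1*2 = -23*I*√23 - 2 = -2 - 23*I*√23 ≈ -2.0 - 110.3*I)
X + (Z - 341) = (-2 - 23*I*√23) + (3039 - 341) = (-2 - 23*I*√23) + 2698 = 2696 - 23*I*√23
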